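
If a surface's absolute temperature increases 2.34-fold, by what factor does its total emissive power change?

factor ≈ 30.0

P ∝ T⁴, so the power scales as (2.34)⁴ = 30.0.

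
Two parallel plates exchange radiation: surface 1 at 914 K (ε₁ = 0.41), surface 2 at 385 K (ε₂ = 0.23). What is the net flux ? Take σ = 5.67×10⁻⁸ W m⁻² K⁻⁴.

q ≈ 6620 W/m²

For two large parallel gray plates, q = σ(T₁⁴ − T₂⁴) / (1/ε₁ + 1/ε₂ − 1).
1/ε₁ + 1/ε₂ − 1 = 1/0.41 + 1/0.23 − 1 = 5.787.
T₁⁴ − T₂⁴ = 6.98×10^11 − 2.20×10^10 = 6.76×10^11 K⁴.
q = 5.67×10⁻⁸ × 6.76×10^11 / 5.787 = 6620 W/m².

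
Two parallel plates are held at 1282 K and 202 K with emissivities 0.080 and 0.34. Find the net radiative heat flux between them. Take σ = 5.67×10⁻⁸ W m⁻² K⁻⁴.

q ≈ 10600 W/m²

For two large parallel gray plates, q = σ(T₁⁴ − T₂⁴) / (1/ε₁ + 1/ε₂ − 1).
1/ε₁ + 1/ε₂ − 1 = 1/0.080 + 1/0.34 − 1 = 14.44.
T₁⁴ − T₂⁴ = 2.70×10^12 − 1.66×10^9 = 2.70×10^12 K⁴.
q = 5.67×10⁻⁸ × 2.70×10^12 / 14.44 = 10600 W/m².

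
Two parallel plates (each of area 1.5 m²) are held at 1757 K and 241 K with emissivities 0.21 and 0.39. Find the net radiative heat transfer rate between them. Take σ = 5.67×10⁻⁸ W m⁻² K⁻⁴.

Q ≈ 1.28×10^5 W

For two large parallel gray plates, q = σ(T₁⁴ − T₂⁴) / (1/ε₁ + 1/ε₂ − 1).
1/ε₁ + 1/ε₂ − 1 = 1/0.21 + 1/0.39 − 1 = 6.326.
T₁⁴ − T₂⁴ = 9.53×10^12 − 3.37×10^9 = 9.53×10^12 K⁴.
q = 5.67×10⁻⁸ × 9.53×10^12 / 6.326 = 85400 W/m².
Q = q·A = 85400 × 1.5 = 1.28×10^5 W.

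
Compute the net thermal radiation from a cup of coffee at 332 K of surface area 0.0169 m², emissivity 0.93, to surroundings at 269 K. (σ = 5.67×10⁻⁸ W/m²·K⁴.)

Q = εσA(T⁴ − T_s⁴). T⁴ − T_s⁴ = (332)⁴ − (269)⁴ = 1.21×10^10 − 5.24×10^9 = 6.91×10^9 K⁴.
Q = 0.93 × 5.67×10⁻⁸ × 0.0169 × 6.91×10^9 = 6.16 W.

Q ≈ 6.16 W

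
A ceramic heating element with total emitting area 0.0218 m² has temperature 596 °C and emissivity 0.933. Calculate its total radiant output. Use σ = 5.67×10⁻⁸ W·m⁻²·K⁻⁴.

P ≈ 658 W

596 °C = 869 K.
Stefan–Boltzmann: P = εσAT⁴ = 0.933 × 5.67×10⁻⁸ × 0.0218 × (869)⁴ = 0.933 × 5.67×10⁻⁸ × 0.0218 × 5.70×10^11.
P = 658 W.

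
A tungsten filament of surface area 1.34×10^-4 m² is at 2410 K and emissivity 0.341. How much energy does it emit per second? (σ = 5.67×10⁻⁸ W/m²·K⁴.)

P ≈ 87.4 W

P = εσAT⁴ = 0.341 × 5.67×10⁻⁸ × 1.34×10^-4 × (2410)⁴ = 0.341 × 5.67×10⁻⁸ × 1.34×10^-4 × 3.37×10^13.
P = 87.4 W.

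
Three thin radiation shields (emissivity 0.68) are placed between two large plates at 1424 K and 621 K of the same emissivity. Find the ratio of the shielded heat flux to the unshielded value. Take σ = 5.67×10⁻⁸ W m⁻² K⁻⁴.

With N identical shields there are N+1 = 4 gaps in series, each with the same radiative resistance, so the flux falls to 1/(N+1) of its unshielded value.

ratio ≈ 0.250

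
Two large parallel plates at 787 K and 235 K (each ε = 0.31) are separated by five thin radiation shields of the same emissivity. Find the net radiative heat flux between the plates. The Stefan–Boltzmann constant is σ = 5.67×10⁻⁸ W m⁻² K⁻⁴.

q ≈ 660 W/m²

Each of the 6 gaps contributes resistance (2/ε − 1) = 2/0.31 − 1 = 5.452; total = 32.71.
q = σ(T₁⁴ − T₂⁴) / 32.71 = 5.67×10⁻⁸ × 3.81×10^11 / 32.71 = 660 W/m².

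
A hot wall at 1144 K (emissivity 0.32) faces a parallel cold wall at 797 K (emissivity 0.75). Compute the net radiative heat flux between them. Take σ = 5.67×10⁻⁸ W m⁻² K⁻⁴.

q ≈ 21500 W/m²

For two large parallel gray plates, q = σ(T₁⁴ − T₂⁴) / (1/ε₁ + 1/ε₂ − 1).
1/ε₁ + 1/ε₂ − 1 = 1/0.32 + 1/0.75 − 1 = 3.458.
T₁⁴ − T₂⁴ = 1.71×10^12 − 4.03×10^11 = 1.31×10^12 K⁴.
q = 5.67×10⁻⁸ × 1.31×10^12 / 3.458 = 21500 W/m².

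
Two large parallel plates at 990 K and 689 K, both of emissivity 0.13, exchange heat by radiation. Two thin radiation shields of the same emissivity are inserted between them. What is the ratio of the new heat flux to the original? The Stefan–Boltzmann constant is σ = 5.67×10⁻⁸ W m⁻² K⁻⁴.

ratio ≈ 0.333

With N identical shields there are N+1 = 3 gaps in series, each with the same radiative resistance, so the flux falls to 1/(N+1) of its unshielded value.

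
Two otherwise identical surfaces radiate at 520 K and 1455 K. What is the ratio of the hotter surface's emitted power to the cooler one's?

ratio ≈ 61.3

P ∝ T⁴, so the ratio is (1455/520)⁴ = (2.798)⁴ = 61.3.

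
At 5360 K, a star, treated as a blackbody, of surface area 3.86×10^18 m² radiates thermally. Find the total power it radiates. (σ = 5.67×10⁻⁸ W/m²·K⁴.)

P = σAT⁴ = 5.67×10⁻⁸ × 3.86×10^18 × (5360)⁴ = 5.67×10⁻⁸ × 3.86×10^18 × 8.25×10^14.
P = 1.81×10^26 W.

P ≈ 1.81×10^26 W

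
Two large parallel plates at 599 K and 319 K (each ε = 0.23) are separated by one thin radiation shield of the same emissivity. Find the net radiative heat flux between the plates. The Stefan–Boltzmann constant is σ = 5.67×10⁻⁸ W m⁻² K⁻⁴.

q ≈ 436 W/m²

Each of the 2 gaps contributes resistance (2/ε − 1) = 2/0.23 − 1 = 7.696; total = 15.39.
q = σ(T₁⁴ − T₂⁴) / 15.39 = 5.67×10⁻⁸ × 1.18×10^11 / 15.39 = 436 W/m².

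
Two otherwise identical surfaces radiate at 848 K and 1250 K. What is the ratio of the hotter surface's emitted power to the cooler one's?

ratio ≈ 4.72

P ∝ T⁴, so the ratio is (1250/848)⁴ = (1.474)⁴ = 4.72.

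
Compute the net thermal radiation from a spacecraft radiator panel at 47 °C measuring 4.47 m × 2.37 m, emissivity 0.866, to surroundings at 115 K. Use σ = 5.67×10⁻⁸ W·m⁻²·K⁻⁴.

Q ≈ 5360 W

A = 4.47 × 2.37 = 10.6 m².
Convert: 47 °C = 320 K.
Q = εσA(T⁴ − T_s⁴). T⁴ − T_s⁴ = (320)⁴ − (115)⁴ = 1.05×10^10 − 1.75×10^8 = 1.03×10^10 K⁴.
Q = 0.866 × 5.67×10⁻⁸ × 10.6 × 1.03×10^10 = 5360 W.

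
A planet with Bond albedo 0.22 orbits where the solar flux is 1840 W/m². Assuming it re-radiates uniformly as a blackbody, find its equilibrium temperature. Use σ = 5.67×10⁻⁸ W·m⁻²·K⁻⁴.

T ≈ 282 K

Power absorbed = (1−a)S·πR²; power emitted = 4πR²σT⁴. Equating and cancelling πR²:
T = ((1−a)S / 4σ)^(1/4) = (1440 / (4 × 5.67×10⁻⁸))^(1/4) = (6.33×10^9)^(1/4).
T = 282 K.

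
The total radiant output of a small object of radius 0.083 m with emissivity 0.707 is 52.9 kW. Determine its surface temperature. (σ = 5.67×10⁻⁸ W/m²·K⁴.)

T ≈ 1980 K

A = 4πr² = 4π × (0.083)² = 0.0866 m².
From P = εσAT⁴, T = (P / εσA)^(1/4) = (52900 / (0.707 × 5.67×10⁻⁸ × 0.0866))^(1/4).
T = (1.52×10^13)^(1/4) = 1980 K.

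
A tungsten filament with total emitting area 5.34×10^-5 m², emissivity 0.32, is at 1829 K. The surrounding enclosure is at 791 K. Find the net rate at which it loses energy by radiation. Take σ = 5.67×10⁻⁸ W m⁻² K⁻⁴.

Q = εσA(T⁴ − T_s⁴). T⁴ − T_s⁴ = (1829)⁴ − (791)⁴ = 1.12×10^13 − 3.91×10^11 = 1.08×10^13 K⁴.
Q = 0.32 × 5.67×10⁻⁸ × 5.34×10^-5 × 1.08×10^13 = 10.5 W.

Q ≈ 10.5 W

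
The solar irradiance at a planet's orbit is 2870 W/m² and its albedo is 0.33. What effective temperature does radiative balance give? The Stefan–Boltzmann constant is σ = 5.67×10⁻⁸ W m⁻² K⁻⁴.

Power absorbed = (1−a)S·πR²; power emitted = 4πR²σT⁴. Equating and cancelling πR²:
T = ((1−a)S / 4σ)^(1/4) = (1920 / (4 × 5.67×10⁻⁸))^(1/4) = (8.48×10^9)^(1/4).
T = 303 K.

T ≈ 303 K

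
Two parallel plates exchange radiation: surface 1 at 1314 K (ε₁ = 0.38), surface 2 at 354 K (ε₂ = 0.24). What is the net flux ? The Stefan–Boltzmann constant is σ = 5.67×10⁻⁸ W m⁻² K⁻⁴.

q ≈ 29000 W/m²

For two large parallel gray plates, q = σ(T₁⁴ − T₂⁴) / (1/ε₁ + 1/ε₂ − 1).
1/ε₁ + 1/ε₂ − 1 = 1/0.38 + 1/0.24 − 1 = 5.798.
T₁⁴ − T₂⁴ = 2.98×10^12 − 1.57×10^10 = 2.97×10^12 K⁴.
q = 5.67×10⁻⁸ × 2.97×10^12 / 5.798 = 29000 W/m².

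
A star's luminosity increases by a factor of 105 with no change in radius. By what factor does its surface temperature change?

factor ≈ 3.20

P ∝ T⁴ ⇒ T ∝ P^(1/4), so T scales by (105)^(1/4) = 3.20.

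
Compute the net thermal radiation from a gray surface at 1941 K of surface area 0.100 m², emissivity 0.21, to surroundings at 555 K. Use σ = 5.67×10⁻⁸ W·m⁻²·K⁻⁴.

Q ≈ 16800 W

Q = εσA(T⁴ − T_s⁴). T⁴ − T_s⁴ = (1941)⁴ − (555)⁴ = 1.42×10^13 − 9.49×10^10 = 1.41×10^13 K⁴.
Q = 0.21 × 5.67×10⁻⁸ × 0.100 × 1.41×10^13 = 16800 W.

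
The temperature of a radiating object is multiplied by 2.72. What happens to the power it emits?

factor ≈ 54.7

P ∝ T⁴, so the power scales as (2.72)⁴ = 54.7.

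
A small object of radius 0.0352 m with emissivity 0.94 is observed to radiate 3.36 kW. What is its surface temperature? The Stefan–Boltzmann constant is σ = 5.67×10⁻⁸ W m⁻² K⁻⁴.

A = 4πr² = 4π × (0.0352)² = 0.0156 m².
From P = εσAT⁴, T = (P / εσA)^(1/4) = (3360 / (0.94 × 5.67×10⁻⁸ × 0.0156))^(1/4).
T = (4.05×10^12)^(1/4) = 1420 K.

T ≈ 1420 K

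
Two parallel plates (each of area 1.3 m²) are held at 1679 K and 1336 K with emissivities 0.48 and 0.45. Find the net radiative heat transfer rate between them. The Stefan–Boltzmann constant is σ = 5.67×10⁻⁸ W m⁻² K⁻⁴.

For two large parallel gray plates, q = σ(T₁⁴ − T₂⁴) / (1/ε₁ + 1/ε₂ − 1).
1/ε₁ + 1/ε₂ − 1 = 1/0.48 + 1/0.45 − 1 = 3.306.
T₁⁴ − T₂⁴ = 7.95×10^12 − 3.19×10^12 = 4.76×10^12 K⁴.
q = 5.67×10⁻⁸ × 4.76×10^12 / 3.306 = 81700 W/m².
Q = q·A = 81700 × 1.3 = 1.06×10^5 W.

Q ≈ 1.06×10^5 W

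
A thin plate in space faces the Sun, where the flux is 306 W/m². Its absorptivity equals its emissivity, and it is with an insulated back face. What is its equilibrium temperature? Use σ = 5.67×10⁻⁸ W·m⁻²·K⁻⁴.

Absorbed flux αS = emitted flux εσT⁴ (one radiating face); with α = ε, T = (S/σ)^(1/4).
T = (306 / 5.67×10⁻⁸)^(1/4) = (5.40×10^9)^(1/4).
T = 271 K.

T ≈ 271 K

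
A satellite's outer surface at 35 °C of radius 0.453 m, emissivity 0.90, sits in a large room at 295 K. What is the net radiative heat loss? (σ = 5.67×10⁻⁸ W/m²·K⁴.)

Q ≈ 188 W

A = 4πr² = 4π × (0.453)² = 2.58 m².
Convert: 35 °C = 308 K.
Q = εσA(T⁴ − T_s⁴). T⁴ − T_s⁴ = (308)⁴ − (295)⁴ = 9.00×10^9 − 7.57×10^9 = 1.43×10^9 K⁴.
Q = 0.90 × 5.67×10⁻⁸ × 2.58 × 1.43×10^9 = 188 W.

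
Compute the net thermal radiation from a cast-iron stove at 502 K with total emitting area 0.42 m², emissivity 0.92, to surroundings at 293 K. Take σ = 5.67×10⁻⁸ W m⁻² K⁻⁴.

Q = εσA(T⁴ − T_s⁴). T⁴ − T_s⁴ = (502)⁴ − (293)⁴ = 6.35×10^10 − 7.37×10^9 = 5.61×10^10 K⁴.
Q = 0.92 × 5.67×10⁻⁸ × 0.420 × 5.61×10^10 = 1230 W.

Q ≈ 1230 W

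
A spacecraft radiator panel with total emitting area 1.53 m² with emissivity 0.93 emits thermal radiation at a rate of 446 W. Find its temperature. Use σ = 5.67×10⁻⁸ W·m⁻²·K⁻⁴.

From P = εσAT⁴, T = (P / εσA)^(1/4) = (446 / (0.93 × 5.67×10⁻⁸ × 1.53))^(1/4).
T = (5.53×10^9)^(1/4) = 273 K.

T ≈ 273 K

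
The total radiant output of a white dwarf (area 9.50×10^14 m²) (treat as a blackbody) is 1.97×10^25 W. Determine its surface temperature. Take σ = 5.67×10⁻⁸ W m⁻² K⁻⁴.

From P = σAT⁴, T = (P / σA)^(1/4) = (1.97×10^25 / (5.67×10⁻⁸ × 9.50×10^14))^(1/4).
T = (3.66×10^17)^(1/4) = 24600 K.

T ≈ 24600 K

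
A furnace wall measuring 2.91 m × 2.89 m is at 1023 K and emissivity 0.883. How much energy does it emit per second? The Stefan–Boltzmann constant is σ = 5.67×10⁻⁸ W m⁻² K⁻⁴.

A = 2.91 × 2.89 = 8.41 m².
Stefan–Boltzmann: P = εσAT⁴ = 0.883 × 5.67×10⁻⁸ × 8.41 × (1023)⁴ = 0.883 × 5.67×10⁻⁸ × 8.41 × 1.10×10^12.
P = 4.61×10^5 W.

P ≈ 4.61×10^5 W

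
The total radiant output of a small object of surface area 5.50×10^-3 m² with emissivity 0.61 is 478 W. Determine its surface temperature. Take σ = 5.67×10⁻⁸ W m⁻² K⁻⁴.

From P = εσAT⁴, T = (P / εσA)^(1/4) = (478 / (0.61 × 5.67×10⁻⁸ × 5.50×10^-3))^(1/4).
T = (2.51×10^12)^(1/4) = 1260 K.

T ≈ 1260 K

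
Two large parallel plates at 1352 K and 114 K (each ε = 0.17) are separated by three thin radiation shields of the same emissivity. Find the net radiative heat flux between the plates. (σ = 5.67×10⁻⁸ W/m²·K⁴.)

q ≈ 4400 W/m²

Each of the 4 gaps contributes resistance (2/ε − 1) = 2/0.17 − 1 = 10.76; total = 43.06.
q = σ(T₁⁴ − T₂⁴) / 43.06 = 5.67×10⁻⁸ × 3.34×10^12 / 43.06 = 4400 W/m².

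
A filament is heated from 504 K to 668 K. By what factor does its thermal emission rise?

ratio ≈ 3.09

P ∝ T⁴, so the ratio is (668/504)⁴ = (1.325)⁴ = 3.09.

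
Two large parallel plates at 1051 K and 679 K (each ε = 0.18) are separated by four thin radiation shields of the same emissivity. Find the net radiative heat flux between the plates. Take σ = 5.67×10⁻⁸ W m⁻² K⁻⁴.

Each of the 5 gaps contributes resistance (2/ε − 1) = 2/0.18 − 1 = 10.11; total = 50.56.
q = σ(T₁⁴ − T₂⁴) / 50.56 = 5.67×10⁻⁸ × 1.01×10^12 / 50.56 = 1130 W/m².

q ≈ 1130 W/m²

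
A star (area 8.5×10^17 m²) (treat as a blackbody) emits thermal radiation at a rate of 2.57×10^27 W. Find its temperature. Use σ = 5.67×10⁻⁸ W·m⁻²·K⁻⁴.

From P = σAT⁴, T = (P / σA)^(1/4) = (2.57×10^27 / (5.67×10⁻⁸ × 8.50×10^17))^(1/4).
T = (5.33×10^16)^(1/4) = 15200 K.

T ≈ 15200 K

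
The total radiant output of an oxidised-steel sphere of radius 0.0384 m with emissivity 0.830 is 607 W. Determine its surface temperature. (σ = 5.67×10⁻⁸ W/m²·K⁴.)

T ≈ 913 K

A = 4πr² = 4π × (0.0384)² = 0.0185 m².
From P = εσAT⁴, T = (P / εσA)^(1/4) = (607 / (0.830 × 5.67×10⁻⁸ × 0.0185))^(1/4).
T = (6.96×10^11)^(1/4) = 913 K.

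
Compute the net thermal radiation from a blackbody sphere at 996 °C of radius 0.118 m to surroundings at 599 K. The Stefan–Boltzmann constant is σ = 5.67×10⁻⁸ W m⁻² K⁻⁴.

Q ≈ 24500 W

A = 4πr² = 4π × (0.118)² = 0.175 m².
Convert: 996 °C = 1269 K.
Q = σA(T⁴ − T_s⁴). T⁴ − T_s⁴ = (1269)⁴ − (599)⁴ = 2.59×10^12 − 1.29×10^11 = 2.46×10^12 K⁴.
Q = 5.67×10⁻⁸ × 0.175 × 2.46×10^12 = 24500 W.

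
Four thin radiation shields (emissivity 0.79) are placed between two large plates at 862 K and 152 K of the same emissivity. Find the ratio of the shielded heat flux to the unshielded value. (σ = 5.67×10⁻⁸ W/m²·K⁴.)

With N identical shields there are N+1 = 5 gaps in series, each with the same radiative resistance, so the flux falls to 1/(N+1) of its unshielded value.

ratio ≈ 0.200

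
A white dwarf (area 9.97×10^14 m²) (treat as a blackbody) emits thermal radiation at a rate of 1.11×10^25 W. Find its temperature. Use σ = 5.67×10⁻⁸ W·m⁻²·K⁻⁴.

T ≈ 21100 K

From P = σAT⁴, T = (P / σA)^(1/4) = (1.11×10^25 / (5.67×10⁻⁸ × 9.97×10^14))^(1/4).
T = (1.96×10^17)^(1/4) = 21100 K.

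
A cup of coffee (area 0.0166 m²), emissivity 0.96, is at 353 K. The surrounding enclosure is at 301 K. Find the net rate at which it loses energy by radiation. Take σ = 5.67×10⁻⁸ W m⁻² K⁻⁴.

Q = εσA(T⁴ − T_s⁴). T⁴ − T_s⁴ = (353)⁴ − (301)⁴ = 1.55×10^10 − 8.21×10^9 = 7.32×10^9 K⁴.
Q = 0.96 × 5.67×10⁻⁸ × 0.0166 × 7.32×10^9 = 6.61 W.

Q ≈ 6.61 W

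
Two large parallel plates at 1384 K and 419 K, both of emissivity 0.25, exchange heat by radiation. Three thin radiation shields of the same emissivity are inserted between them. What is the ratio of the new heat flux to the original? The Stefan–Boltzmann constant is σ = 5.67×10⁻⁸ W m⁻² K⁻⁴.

ratio ≈ 0.250

With N identical shields there are N+1 = 4 gaps in series, each with the same radiative resistance, so the flux falls to 1/(N+1) of its unshielded value.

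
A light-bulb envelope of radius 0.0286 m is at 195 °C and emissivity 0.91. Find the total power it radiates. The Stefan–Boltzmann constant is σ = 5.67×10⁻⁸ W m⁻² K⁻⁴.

P ≈ 25.4 W

A = 4πr² = 4π × (0.0286)² = 0.0103 m².
195 °C = 468 K.
Stefan–Boltzmann: P = εσAT⁴ = 0.91 × 5.67×10⁻⁸ × 0.0103 × (468)⁴ = 0.91 × 5.67×10⁻⁸ × 0.0103 × 4.80×10^10.
P = 25.4 W.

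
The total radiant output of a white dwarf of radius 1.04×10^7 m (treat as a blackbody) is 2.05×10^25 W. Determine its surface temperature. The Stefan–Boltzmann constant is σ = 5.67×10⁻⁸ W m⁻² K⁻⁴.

T ≈ 22700 K

A = 4πr² = 4π × (1.04×10^7)² = 1.36×10^15 m².
From P = σAT⁴, T = (P / σA)^(1/4) = (2.05×10^25 / (5.67×10⁻⁸ × 1.36×10^15))^(1/4).
T = (2.66×10^17)^(1/4) = 22700 K.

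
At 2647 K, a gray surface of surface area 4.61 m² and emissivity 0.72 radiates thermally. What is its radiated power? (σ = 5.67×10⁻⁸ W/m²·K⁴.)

P ≈ 9.24×10^6 W

P = εσAT⁴ = 0.72 × 5.67×10⁻⁸ × 4.61 × (2647)⁴ = 0.72 × 5.67×10⁻⁸ × 4.61 × 4.91×10^13.
P = 9.24×10^6 W.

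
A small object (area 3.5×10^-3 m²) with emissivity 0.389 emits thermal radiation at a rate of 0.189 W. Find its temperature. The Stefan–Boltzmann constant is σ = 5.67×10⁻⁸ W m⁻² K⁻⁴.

T ≈ 222 K

From P = εσAT⁴, T = (P / εσA)^(1/4) = (0.189 / (0.389 × 5.67×10⁻⁸ × 3.50×10^-3))^(1/4).
T = (2.45×10^9)^(1/4) = 222 K.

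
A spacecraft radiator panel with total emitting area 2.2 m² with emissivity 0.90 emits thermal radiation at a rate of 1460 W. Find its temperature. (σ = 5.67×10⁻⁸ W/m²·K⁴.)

From P = εσAT⁴, T = (P / εσA)^(1/4) = (1460 / (0.90 × 5.67×10⁻⁸ × 2.20))^(1/4).
T = (1.30×10^10)^(1/4) = 338 K.

T ≈ 338 K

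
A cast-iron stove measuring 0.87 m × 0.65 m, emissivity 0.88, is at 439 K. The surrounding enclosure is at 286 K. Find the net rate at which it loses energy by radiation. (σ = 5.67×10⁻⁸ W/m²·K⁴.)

A = 0.87 × 0.65 = 0.566 m².
Q = εσA(T⁴ − T_s⁴). T⁴ − T_s⁴ = (439)⁴ − (286)⁴ = 3.71×10^10 − 6.69×10^9 = 3.05×10^10 K⁴.
Q = 0.88 × 5.67×10⁻⁸ × 0.566 × 3.05×10^10 = 859 W.

Q ≈ 859 W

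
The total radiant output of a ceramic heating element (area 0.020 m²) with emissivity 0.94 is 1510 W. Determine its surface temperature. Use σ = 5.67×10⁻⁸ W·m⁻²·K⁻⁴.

T ≈ 1090 K

From P = εσAT⁴, T = (P / εσA)^(1/4) = (1510 / (0.94 × 5.67×10⁻⁸ × 0.0200))^(1/4).
T = (1.42×10^12)^(1/4) = 1090 K.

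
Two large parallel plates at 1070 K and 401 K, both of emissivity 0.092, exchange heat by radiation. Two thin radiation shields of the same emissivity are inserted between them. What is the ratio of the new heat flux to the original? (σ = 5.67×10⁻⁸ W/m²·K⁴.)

ratio ≈ 0.333

With N identical shields there are N+1 = 3 gaps in series, each with the same radiative resistance, so the flux falls to 1/(N+1) of its unshielded value.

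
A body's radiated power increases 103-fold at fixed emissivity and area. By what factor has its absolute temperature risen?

P ∝ T⁴ ⇒ T ∝ P^(1/4), so T scales by (103)^(1/4) = 3.19.

factor ≈ 3.19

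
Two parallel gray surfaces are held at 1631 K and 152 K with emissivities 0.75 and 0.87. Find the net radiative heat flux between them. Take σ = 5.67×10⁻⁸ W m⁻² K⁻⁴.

q ≈ 2.71×10^5 W/m²

For two large parallel gray plates, q = σ(T₁⁴ − T₂⁴) / (1/ε₁ + 1/ε₂ − 1).
1/ε₁ + 1/ε₂ − 1 = 1/0.75 + 1/0.87 − 1 = 1.483.
T₁⁴ − T₂⁴ = 7.08×10^12 − 5.34×10^8 = 7.08×10^12 K⁴.
q = 5.67×10⁻⁸ × 7.08×10^12 / 1.483 = 2.71×10^5 W/m².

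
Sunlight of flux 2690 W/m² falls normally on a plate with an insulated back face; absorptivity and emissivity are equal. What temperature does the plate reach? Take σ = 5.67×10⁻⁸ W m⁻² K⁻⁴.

Absorbed flux αS = emitted flux εσT⁴ (one radiating face); with α = ε, T = (S/σ)^(1/4).
T = (2690 / 5.67×10⁻⁸)^(1/4) = (4.74×10^10)^(1/4).
T = 467 K.

T ≈ 467 K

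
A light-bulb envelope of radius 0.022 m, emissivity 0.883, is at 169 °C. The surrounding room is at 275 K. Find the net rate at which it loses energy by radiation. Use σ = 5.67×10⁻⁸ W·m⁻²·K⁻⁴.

Q ≈ 9.88 W

A = 4πr² = 4π × (0.022)² = 6.08×10^-3 m².
Convert: 169 °C = 442 K.
Q = εσA(T⁴ − T_s⁴). T⁴ − T_s⁴ = (442)⁴ − (275)⁴ = 3.82×10^10 − 5.72×10^9 = 3.24×10^10 K⁴.
Q = 0.883 × 5.67×10⁻⁸ × 6.08×10^-3 × 3.24×10^10 = 9.88 W.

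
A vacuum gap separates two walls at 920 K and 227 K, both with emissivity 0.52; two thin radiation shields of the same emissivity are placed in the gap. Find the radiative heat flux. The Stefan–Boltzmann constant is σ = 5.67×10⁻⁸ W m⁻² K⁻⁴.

Each of the 3 gaps contributes resistance (2/ε − 1) = 2/0.52 − 1 = 2.846; total = 8.538.
q = σ(T₁⁴ − T₂⁴) / 8.538 = 5.67×10⁻⁸ × 7.14×10^11 / 8.538 = 4740 W/m².

q ≈ 4740 W/m²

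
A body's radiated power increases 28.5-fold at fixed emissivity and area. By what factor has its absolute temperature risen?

factor ≈ 2.31

P ∝ T⁴ ⇒ T ∝ P^(1/4), so T scales by (28.5)^(1/4) = 2.31.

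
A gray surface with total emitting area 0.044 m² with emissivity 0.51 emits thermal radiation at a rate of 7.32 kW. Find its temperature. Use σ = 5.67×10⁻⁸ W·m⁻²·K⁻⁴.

From P = εσAT⁴, T = (P / εσA)^(1/4) = (7320 / (0.51 × 5.67×10⁻⁸ × 0.0440))^(1/4).
T = (5.75×10^12)^(1/4) = 1550 K.

T ≈ 1550 K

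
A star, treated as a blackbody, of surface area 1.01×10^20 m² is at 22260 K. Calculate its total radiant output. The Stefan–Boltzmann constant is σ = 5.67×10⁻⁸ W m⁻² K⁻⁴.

P = σAT⁴ = 5.67×10⁻⁸ × 1.01×10^20 × (22260)⁴ = 5.67×10⁻⁸ × 1.01×10^20 × 2.46×10^17.
P = 1.41×10^30 W.

P ≈ 1.41×10^30 W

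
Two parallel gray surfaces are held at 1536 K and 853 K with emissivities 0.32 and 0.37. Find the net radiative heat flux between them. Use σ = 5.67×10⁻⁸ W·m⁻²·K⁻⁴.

For two large parallel gray plates, q = σ(T₁⁴ − T₂⁴) / (1/ε₁ + 1/ε₂ − 1).
1/ε₁ + 1/ε₂ − 1 = 1/0.32 + 1/0.37 − 1 = 4.828.
T₁⁴ − T₂⁴ = 5.57×10^12 − 5.29×10^11 = 5.04×10^12 K⁴.
q = 5.67×10⁻⁸ × 5.04×10^12 / 4.828 = 59200 W/m².

q ≈ 59200 W/m²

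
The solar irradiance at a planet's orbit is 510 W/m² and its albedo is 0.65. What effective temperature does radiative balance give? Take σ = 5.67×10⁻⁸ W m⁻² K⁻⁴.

Power absorbed = (1−a)S·πR²; power emitted = 4πR²σT⁴. Equating and cancelling πR²:
T = ((1−a)S / 4σ)^(1/4) = (178 / (4 × 5.67×10⁻⁸))^(1/4) = (7.87×10^8)^(1/4).
T = 167 K.

T ≈ 167 K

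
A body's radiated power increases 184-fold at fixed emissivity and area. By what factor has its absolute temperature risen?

factor ≈ 3.68

P ∝ T⁴ ⇒ T ∝ P^(1/4), so T scales by (184)^(1/4) = 3.68.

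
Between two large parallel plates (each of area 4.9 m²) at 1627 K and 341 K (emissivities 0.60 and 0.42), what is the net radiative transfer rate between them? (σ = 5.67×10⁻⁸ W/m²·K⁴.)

Q ≈ 6.38×10^5 W

For two large parallel gray plates, q = σ(T₁⁴ − T₂⁴) / (1/ε₁ + 1/ε₂ − 1).
1/ε₁ + 1/ε₂ − 1 = 1/0.60 + 1/0.42 − 1 = 3.048.
T₁⁴ − T₂⁴ = 7.01×10^12 − 1.35×10^10 = 6.99×10^12 K⁴.
q = 5.67×10⁻⁸ × 6.99×10^12 / 3.048 = 1.30×10^5 W/m².
Q = q·A = 1.30×10^5 × 4.9 = 6.38×10^5 W.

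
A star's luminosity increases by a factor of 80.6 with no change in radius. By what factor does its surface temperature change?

factor ≈ 3.00

P ∝ T⁴ ⇒ T ∝ P^(1/4), so T scales by (80.6)^(1/4) = 3.00.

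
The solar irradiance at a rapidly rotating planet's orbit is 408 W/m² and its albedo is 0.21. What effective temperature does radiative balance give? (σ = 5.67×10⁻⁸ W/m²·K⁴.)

Power absorbed = (1−a)S·πR²; power emitted = 4πR²σT⁴. Equating and cancelling πR²:
T = ((1−a)S / 4σ)^(1/4) = (322 / (4 × 5.67×10⁻⁸))^(1/4) = (1.42×10^9)^(1/4).
T = 194 K.

T ≈ 194 K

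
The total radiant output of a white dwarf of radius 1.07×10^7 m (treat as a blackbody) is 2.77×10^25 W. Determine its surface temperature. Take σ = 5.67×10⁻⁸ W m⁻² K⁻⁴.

T ≈ 24100 K

A = 4πr² = 4π × (1.07×10^7)² = 1.44×10^15 m².
From P = σAT⁴, T = (P / σA)^(1/4) = (2.77×10^25 / (5.67×10⁻⁸ × 1.44×10^15))^(1/4).
T = (3.40×10^17)^(1/4) = 24100 K.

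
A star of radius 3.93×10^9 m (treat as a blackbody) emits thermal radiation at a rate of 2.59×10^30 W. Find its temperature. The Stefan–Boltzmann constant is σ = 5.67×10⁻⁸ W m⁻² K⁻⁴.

T ≈ 22000 K

A = 4πr² = 4π × (3.93×10^9)² = 1.94×10^20 m².
From P = σAT⁴, T = (P / σA)^(1/4) = (2.59×10^30 / (5.67×10⁻⁸ × 1.94×10^20))^(1/4).
T = (2.35×10^17)^(1/4) = 22000 K.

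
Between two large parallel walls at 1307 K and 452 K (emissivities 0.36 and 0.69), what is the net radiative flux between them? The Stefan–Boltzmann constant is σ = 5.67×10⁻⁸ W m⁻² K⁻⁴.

q ≈ 50500 W/m²

For two large parallel gray plates, q = σ(T₁⁴ − T₂⁴) / (1/ε₁ + 1/ε₂ − 1).
1/ε₁ + 1/ε₂ − 1 = 1/0.36 + 1/0.69 − 1 = 3.227.
T₁⁴ − T₂⁴ = 2.92×10^12 − 4.17×10^10 = 2.88×10^12 K⁴.
q = 5.67×10⁻⁸ × 2.88×10^12 / 3.227 = 50500 W/m².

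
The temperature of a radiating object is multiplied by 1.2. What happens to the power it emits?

factor ≈ 2.07

P ∝ T⁴, so the power scales as (1.2)⁴ = 2.07.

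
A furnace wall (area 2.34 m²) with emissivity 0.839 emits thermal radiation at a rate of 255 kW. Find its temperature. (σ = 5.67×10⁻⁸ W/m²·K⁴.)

T ≈ 1230 K

From P = εσAT⁴, T = (P / εσA)^(1/4) = (2.55×10^5 / (0.839 × 5.67×10⁻⁸ × 2.34))^(1/4).
T = (2.29×10^12)^(1/4) = 1230 K.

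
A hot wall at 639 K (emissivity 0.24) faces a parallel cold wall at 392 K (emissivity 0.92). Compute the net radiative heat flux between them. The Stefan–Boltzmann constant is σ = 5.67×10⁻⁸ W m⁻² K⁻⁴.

For two large parallel gray plates, q = σ(T₁⁴ − T₂⁴) / (1/ε₁ + 1/ε₂ − 1).
1/ε₁ + 1/ε₂ − 1 = 1/0.24 + 1/0.92 − 1 = 4.254.
T₁⁴ − T₂⁴ = 1.67×10^11 − 2.36×10^10 = 1.43×10^11 K⁴.
q = 5.67×10⁻⁸ × 1.43×10^11 / 4.254 = 1910 W/m².

q ≈ 1910 W/m²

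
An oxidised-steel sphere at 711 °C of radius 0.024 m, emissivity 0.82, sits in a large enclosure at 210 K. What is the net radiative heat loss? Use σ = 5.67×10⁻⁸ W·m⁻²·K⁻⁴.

Q ≈ 315 W

A = 4πr² = 4π × (0.024)² = 7.24×10^-3 m².
Convert: 711 °C = 984 K.
Q = εσA(T⁴ − T_s⁴). T⁴ − T_s⁴ = (984)⁴ − (210)⁴ = 9.38×10^11 − 1.94×10^9 = 9.36×10^11 K⁴.
Q = 0.82 × 5.67×10⁻⁸ × 7.24×10^-3 × 9.36×10^11 = 315 W.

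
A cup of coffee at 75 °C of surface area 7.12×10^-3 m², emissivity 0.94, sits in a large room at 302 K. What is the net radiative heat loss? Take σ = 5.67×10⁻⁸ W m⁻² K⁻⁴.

Convert: 75 °C = 348 K.
Q = εσA(T⁴ − T_s⁴). T⁴ − T_s⁴ = (348)⁴ − (302)⁴ = 1.47×10^10 − 8.32×10^9 = 6.35×10^9 K⁴.
Q = 0.94 × 5.67×10⁻⁸ × 7.12×10^-3 × 6.35×10^9 = 2.41 W.

Q ≈ 2.41 W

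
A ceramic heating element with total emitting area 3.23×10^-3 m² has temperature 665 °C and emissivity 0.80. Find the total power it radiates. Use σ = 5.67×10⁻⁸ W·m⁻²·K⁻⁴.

665 °C = 938 K.
P = εσAT⁴ = 0.80 × 5.67×10⁻⁸ × 3.23×10^-3 × (938)⁴ = 0.80 × 5.67×10⁻⁸ × 3.23×10^-3 × 7.74×10^11.
P = 113 W.

P ≈ 113 W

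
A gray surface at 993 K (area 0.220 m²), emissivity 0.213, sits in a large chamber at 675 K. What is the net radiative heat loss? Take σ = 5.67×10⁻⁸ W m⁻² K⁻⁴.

Q = εσA(T⁴ − T_s⁴). T⁴ − T_s⁴ = (993)⁴ − (675)⁴ = 9.72×10^11 − 2.08×10^11 = 7.65×10^11 K⁴.
Q = 0.213 × 5.67×10⁻⁸ × 0.220 × 7.65×10^11 = 2030 W.

Q ≈ 2030 W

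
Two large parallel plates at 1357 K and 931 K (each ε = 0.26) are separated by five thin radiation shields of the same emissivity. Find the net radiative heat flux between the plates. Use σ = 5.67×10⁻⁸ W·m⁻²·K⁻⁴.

q ≈ 3730 W/m²

Each of the 6 gaps contributes resistance (2/ε − 1) = 2/0.26 − 1 = 6.692; total = 40.15.
q = σ(T₁⁴ − T₂⁴) / 40.15 = 5.67×10⁻⁸ × 2.64×10^12 / 40.15 = 3730 W/m².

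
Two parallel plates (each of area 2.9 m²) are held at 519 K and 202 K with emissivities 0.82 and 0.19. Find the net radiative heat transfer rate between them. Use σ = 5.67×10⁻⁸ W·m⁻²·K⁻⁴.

For two large parallel gray plates, q = σ(T₁⁴ − T₂⁴) / (1/ε₁ + 1/ε₂ − 1).
1/ε₁ + 1/ε₂ − 1 = 1/0.82 + 1/0.19 − 1 = 5.483.
T₁⁴ − T₂⁴ = 7.26×10^10 − 1.66×10^9 = 7.09×10^10 K⁴.
q = 5.67×10⁻⁸ × 7.09×10^10 / 5.483 = 733 W/m².
Q = q·A = 733 × 2.9 = 2130 W.

Q ≈ 2130 W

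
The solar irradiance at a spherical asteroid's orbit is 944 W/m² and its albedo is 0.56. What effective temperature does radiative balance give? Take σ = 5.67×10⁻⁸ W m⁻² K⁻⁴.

Power absorbed = (1−a)S·πR²; power emitted = 4πR²σT⁴. Equating and cancelling πR²:
T = ((1−a)S / 4σ)^(1/4) = (415 / (4 × 5.67×10⁻⁸))^(1/4) = (1.83×10^9)^(1/4).
T = 207 K.

T ≈ 207 K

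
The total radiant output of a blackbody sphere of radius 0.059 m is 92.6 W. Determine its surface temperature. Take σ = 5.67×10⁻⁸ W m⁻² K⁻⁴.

A = 4πr² = 4π × (0.059)² = 0.0437 m².
From P = σAT⁴, T = (P / σA)^(1/4) = (92.6 / (5.67×10⁻⁸ × 0.0437))^(1/4).
T = (3.73×10^10)^(1/4) = 440 K.

T ≈ 440 K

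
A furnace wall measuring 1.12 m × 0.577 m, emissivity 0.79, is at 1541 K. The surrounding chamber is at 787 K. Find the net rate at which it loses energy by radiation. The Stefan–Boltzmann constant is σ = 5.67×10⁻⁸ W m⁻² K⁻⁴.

Q ≈ 1.52×10^5 W

A = 1.12 × 0.577 = 0.646 m².
Q = εσA(T⁴ − T_s⁴). T⁴ − T_s⁴ = (1541)⁴ − (787)⁴ = 5.64×10^12 − 3.84×10^11 = 5.26×10^12 K⁴.
Q = 0.79 × 5.67×10⁻⁸ × 0.646 × 5.26×10^12 = 1.52×10^5 W.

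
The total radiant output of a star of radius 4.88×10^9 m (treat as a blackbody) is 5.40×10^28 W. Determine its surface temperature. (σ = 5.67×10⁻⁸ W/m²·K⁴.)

A = 4πr² = 4π × (4.88×10^9)² = 2.99×10^20 m².
From P = σAT⁴, T = (P / σA)^(1/4) = (5.40×10^28 / (5.67×10⁻⁸ × 2.99×10^20))^(1/4).
T = (3.18×10^15)^(1/4) = 7510 K.

T ≈ 7510 K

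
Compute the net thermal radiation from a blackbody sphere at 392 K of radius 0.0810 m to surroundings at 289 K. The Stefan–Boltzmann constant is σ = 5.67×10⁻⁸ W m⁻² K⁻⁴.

Q ≈ 77.8 W

A = 4πr² = 4π × (0.0810)² = 0.0824 m².
Q = σA(T⁴ − T_s⁴). T⁴ − T_s⁴ = (392)⁴ − (289)⁴ = 2.36×10^10 − 6.98×10^9 = 1.66×10^10 K⁴.
Q = 5.67×10⁻⁸ × 0.0824 × 1.66×10^10 = 77.8 W.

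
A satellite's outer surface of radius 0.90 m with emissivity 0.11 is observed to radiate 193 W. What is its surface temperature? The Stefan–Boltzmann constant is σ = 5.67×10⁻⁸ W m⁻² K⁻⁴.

T ≈ 235 K

A = 4πr² = 4π × (0.90)² = 10.2 m².
From P = εσAT⁴, T = (P / εσA)^(1/4) = (193 / (0.11 × 5.67×10⁻⁸ × 10.2))^(1/4).
T = (3.04×10^9)^(1/4) = 235 K.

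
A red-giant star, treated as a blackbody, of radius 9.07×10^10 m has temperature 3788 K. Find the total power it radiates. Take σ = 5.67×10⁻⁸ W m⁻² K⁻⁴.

P ≈ 1.21×10^30 W

A = 4πr² = 4π × (9.07×10^10)² = 1.03×10^23 m².
P = σAT⁴ = 5.67×10⁻⁸ × 1.03×10^23 × (3788)⁴ = 5.67×10⁻⁸ × 1.03×10^23 × 2.06×10^14.
P = 1.21×10^30 W.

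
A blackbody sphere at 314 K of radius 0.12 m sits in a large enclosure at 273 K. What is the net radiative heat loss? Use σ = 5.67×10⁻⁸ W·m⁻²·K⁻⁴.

A = 4πr² = 4π × (0.12)² = 0.181 m².
Q = σA(T⁴ − T_s⁴). T⁴ − T_s⁴ = (314)⁴ − (273)⁴ = 9.72×10^9 − 5.55×10^9 = 4.17×10^9 K⁴.
Q = 5.67×10⁻⁸ × 0.181 × 4.17×10^9 = 42.8 W.

Q ≈ 42.8 W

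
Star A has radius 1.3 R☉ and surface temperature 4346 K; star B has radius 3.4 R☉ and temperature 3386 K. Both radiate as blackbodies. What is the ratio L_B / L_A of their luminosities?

L_B/L_A ≈ 2.52

L = 4πR²σT⁴ ∝ R²T⁴, so L_B/L_A = (3.4/1.3)² × (3386/4346)⁴ = 6.84 × 0.368 = 2.52.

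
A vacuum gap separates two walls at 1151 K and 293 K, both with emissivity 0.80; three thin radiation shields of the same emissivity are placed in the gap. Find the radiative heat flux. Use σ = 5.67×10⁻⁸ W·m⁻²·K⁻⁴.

Each of the 4 gaps contributes resistance (2/ε − 1) = 2/0.80 − 1 = 1.500; total = 6.000.
q = σ(T₁⁴ − T₂⁴) / 6.000 = 5.67×10⁻⁸ × 1.75×10^12 / 6.000 = 16500 W/m².

q ≈ 16500 W/m²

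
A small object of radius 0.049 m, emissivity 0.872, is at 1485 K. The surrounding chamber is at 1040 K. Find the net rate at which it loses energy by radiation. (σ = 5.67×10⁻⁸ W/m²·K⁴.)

Q ≈ 5510 W

A = 4πr² = 4π × (0.049)² = 0.0302 m².
Q = εσA(T⁴ − T_s⁴). T⁴ − T_s⁴ = (1485)⁴ − (1040)⁴ = 4.86×10^12 − 1.17×10^12 = 3.69×10^12 K⁴.
Q = 0.872 × 5.67×10⁻⁸ × 0.0302 × 3.69×10^12 = 5510 W.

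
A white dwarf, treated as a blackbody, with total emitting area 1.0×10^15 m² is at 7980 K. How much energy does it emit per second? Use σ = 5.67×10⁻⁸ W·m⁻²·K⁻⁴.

P = σAT⁴ = 5.67×10⁻⁸ × 1.00×10^15 × (7980)⁴ = 5.67×10⁻⁸ × 1.00×10^15 × 4.06×10^15.
P = 2.30×10^23 W.

P ≈ 2.30×10^23 W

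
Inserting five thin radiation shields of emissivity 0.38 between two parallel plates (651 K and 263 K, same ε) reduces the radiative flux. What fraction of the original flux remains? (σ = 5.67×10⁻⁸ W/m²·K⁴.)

With N identical shields there are N+1 = 6 gaps in series, each with the same radiative resistance, so the flux falls to 1/(N+1) of its unshielded value.

ratio ≈ 0.167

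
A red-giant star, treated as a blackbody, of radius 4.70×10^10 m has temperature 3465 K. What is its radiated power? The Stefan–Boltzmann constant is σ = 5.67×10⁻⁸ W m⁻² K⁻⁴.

P ≈ 2.27×10^29 W

A = 4πr² = 4π × (4.70×10^10)² = 2.78×10^22 m².
P = σAT⁴ = 5.67×10⁻⁸ × 2.78×10^22 × (3465)⁴ = 5.67×10⁻⁸ × 2.78×10^22 × 1.44×10^14.
P = 2.27×10^29 W.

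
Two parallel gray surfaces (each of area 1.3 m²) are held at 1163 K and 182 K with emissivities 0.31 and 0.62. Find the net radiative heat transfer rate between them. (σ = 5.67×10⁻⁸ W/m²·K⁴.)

For two large parallel gray plates, q = σ(T₁⁴ − T₂⁴) / (1/ε₁ + 1/ε₂ − 1).
1/ε₁ + 1/ε₂ − 1 = 1/0.31 + 1/0.62 − 1 = 3.839.
T₁⁴ − T₂⁴ = 1.83×10^12 − 1.10×10^9 = 1.83×10^12 K⁴.
q = 5.67×10⁻⁸ × 1.83×10^12 / 3.839 = 27000 W/m².
Q = q·A = 27000 × 1.3 = 35100 W.

Q ≈ 35100 W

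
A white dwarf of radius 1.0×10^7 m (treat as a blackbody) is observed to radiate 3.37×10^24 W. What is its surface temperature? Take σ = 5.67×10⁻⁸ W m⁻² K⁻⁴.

A = 4πr² = 4π × (1.0×10^7)² = 1.26×10^15 m².
From P = σAT⁴, T = (P / σA)^(1/4) = (3.37×10^24 / (5.67×10⁻⁸ × 1.26×10^15))^(1/4).
T = (4.73×10^16)^(1/4) = 14700 K.

T ≈ 14700 K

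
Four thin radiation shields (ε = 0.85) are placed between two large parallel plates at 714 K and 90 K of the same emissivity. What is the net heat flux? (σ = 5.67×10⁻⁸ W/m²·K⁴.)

q ≈ 2180 W/m²

Each of the 5 gaps contributes resistance (2/ε − 1) = 2/0.85 − 1 = 1.353; total = 6.765.
q = σ(T₁⁴ − T₂⁴) / 6.765 = 5.67×10⁻⁸ × 2.60×10^11 / 6.765 = 2180 W/m².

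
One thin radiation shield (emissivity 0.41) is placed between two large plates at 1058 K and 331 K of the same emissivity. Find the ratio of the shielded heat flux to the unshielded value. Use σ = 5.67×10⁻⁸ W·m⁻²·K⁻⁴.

With N identical shields there are N+1 = 2 gaps in series, each with the same radiative resistance, so the flux falls to 1/(N+1) of its unshielded value.

ratio ≈ 0.500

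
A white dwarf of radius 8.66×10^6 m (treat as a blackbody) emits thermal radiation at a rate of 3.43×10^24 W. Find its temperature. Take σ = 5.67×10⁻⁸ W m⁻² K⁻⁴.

A = 4πr² = 4π × (8.66×10^6)² = 9.42×10^14 m².
From P = σAT⁴, T = (P / σA)^(1/4) = (3.43×10^24 / (5.67×10⁻⁸ × 9.42×10^14))^(1/4).
T = (6.42×10^16)^(1/4) = 15900 K.

T ≈ 15900 K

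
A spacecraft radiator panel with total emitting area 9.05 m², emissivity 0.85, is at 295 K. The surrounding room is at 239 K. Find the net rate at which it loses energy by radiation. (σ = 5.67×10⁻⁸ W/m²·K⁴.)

Q ≈ 1880 W

Q = εσA(T⁴ − T_s⁴). T⁴ − T_s⁴ = (295)⁴ − (239)⁴ = 7.57×10^9 − 3.26×10^9 = 4.31×10^9 K⁴.
Q = 0.85 × 5.67×10⁻⁸ × 9.05 × 4.31×10^9 = 1880 W.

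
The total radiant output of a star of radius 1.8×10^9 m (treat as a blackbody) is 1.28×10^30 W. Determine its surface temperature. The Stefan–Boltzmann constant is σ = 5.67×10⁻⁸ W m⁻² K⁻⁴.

A = 4πr² = 4π × (1.8×10^9)² = 4.07×10^19 m².
From P = σAT⁴, T = (P / σA)^(1/4) = (1.28×10^30 / (5.67×10⁻⁸ × 4.07×10^19))^(1/4).
T = (5.54×10^17)^(1/4) = 27300 K.

T ≈ 27300 K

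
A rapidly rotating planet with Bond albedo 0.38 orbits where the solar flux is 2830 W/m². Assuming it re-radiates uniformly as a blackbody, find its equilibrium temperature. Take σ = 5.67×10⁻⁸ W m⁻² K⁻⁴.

T ≈ 297 K

Power absorbed = (1−a)S·πR²; power emitted = 4πR²σT⁴. Equating and cancelling πR²:
T = ((1−a)S / 4σ)^(1/4) = (1750 / (4 × 5.67×10⁻⁸))^(1/4) = (7.74×10^9)^(1/4).
T = 297 K.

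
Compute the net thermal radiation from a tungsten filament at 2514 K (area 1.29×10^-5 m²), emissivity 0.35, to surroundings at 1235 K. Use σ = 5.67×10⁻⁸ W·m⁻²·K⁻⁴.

Q = εσA(T⁴ − T_s⁴). T⁴ − T_s⁴ = (2514)⁴ − (1235)⁴ = 3.99×10^13 − 2.33×10^12 = 3.76×10^13 K⁴.
Q = 0.35 × 5.67×10⁻⁸ × 1.29×10^-5 × 3.76×10^13 = 9.63 W.

Q ≈ 9.63 W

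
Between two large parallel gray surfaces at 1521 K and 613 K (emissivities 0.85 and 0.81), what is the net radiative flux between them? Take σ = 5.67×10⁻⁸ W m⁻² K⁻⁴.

For two large parallel gray plates, q = σ(T₁⁴ − T₂⁴) / (1/ε₁ + 1/ε₂ − 1).
1/ε₁ + 1/ε₂ − 1 = 1/0.85 + 1/0.81 − 1 = 1.411.
T₁⁴ − T₂⁴ = 5.35×10^12 − 1.41×10^11 = 5.21×10^12 K⁴.
q = 5.67×10⁻⁸ × 5.21×10^12 / 1.411 = 2.09×10^5 W/m².

q ≈ 2.09×10^5 W/m²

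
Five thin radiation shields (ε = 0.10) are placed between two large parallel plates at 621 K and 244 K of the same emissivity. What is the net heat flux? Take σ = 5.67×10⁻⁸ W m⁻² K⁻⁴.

q ≈ 72.2 W/m²

Each of the 6 gaps contributes resistance (2/ε − 1) = 2/0.10 − 1 = 19.00; total = 114.0.
q = σ(T₁⁴ − T₂⁴) / 114.0 = 5.67×10⁻⁸ × 1.45×10^11 / 114.0 = 72.2 W/m².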